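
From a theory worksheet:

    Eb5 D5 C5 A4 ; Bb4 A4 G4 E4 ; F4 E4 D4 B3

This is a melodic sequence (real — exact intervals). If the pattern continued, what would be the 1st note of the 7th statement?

Grouping in 4s, the 1st note of each cell is Eb5, Bb4, F4.
Carrying that down a 4th forward: C4 → G3 → D3 → A2.

A2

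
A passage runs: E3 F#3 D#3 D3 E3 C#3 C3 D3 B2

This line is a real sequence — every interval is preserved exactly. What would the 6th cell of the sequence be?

With a 3-note motive the entries are E3, D3, C3, each down a 2nd from the previous.
Carrying on: Bb2 → Ab2 → Gb2.
Statement 6 starts on Gb2 and keeps the same exact contour: Gb2 Ab2 F2.

Gb2 Ab2 F2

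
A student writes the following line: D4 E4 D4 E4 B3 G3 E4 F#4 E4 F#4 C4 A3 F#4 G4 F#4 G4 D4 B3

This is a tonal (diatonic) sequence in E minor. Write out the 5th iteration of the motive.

The 6-note cells begin on D4, E4, F#4 — each up a 2nd from the last.
Extending up a 2nd: G4 → A4.
Statement 5 starts on A4 and keeps the same diatonic contour: A4 B4 A4 B4 F#4 D4.

A4 B4 A4 B4 F#4 D4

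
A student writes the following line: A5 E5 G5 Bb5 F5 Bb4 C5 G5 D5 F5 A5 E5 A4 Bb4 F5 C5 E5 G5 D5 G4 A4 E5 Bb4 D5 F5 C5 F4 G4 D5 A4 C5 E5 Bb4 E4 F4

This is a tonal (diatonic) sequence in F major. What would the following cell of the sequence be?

With a 7-note motive the entries are A5, G5, F5, E5, D5, each down a 2nd from the previous.
Statement 6 starts on C5 and keeps the same diatonic contour: C5 G4 Bb4 D5 A4 D4 E4.

C5 G4 Bb4 D5 A4 D4 E4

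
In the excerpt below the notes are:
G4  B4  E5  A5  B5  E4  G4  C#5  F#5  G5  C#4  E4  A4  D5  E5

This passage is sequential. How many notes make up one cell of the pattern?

5

There are 15 notes; a 5-note unit gives 3 cells:
G4 B4 E5 A5 B5 | E4 G4 C#5 F#5 G5 | C#4 E4 A4 D5 E5
Each cell is the previous one down a 3rd — so the unit is 5 notes.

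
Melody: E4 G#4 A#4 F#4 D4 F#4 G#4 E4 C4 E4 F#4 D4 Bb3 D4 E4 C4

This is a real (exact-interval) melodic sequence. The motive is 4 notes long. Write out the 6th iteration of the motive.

Gb3 Bb3 C4 Ab3

Taking 4-note groups, the heads are E4, D4, C4, Bb3: the pattern moves down a 2nd.
Carrying on: Ab3 → Gb3.
From Gb3 the exact shape gives Gb3 Bb3 C4 Ab3.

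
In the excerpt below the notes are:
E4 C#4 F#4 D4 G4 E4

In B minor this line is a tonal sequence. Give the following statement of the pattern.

A4 F#4

The 2-note cells begin on E4, F#4, G4 — each up a 2nd from the last.
From A4 the diatonic shape gives A4 F#4.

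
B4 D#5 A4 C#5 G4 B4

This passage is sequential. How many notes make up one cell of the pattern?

There are 6 notes; a 2-note unit gives 3 cells:
B4 D#5 | A4 C#5 | G4 B4
Each cell is the previous one down a 2nd — so the unit is 2 notes.

2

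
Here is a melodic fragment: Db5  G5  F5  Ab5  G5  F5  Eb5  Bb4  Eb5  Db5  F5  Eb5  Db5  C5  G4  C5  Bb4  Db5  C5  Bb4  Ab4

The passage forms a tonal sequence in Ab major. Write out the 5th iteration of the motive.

Unit = 7 notes; the statements start on Db5, Bb4, G4, moving down a 3rd each time.
Carrying on: Eb4 → C4.
From C4 the diatonic shape gives C4 F4 Eb4 G4 F4 Eb4 Db4.

C4 F4 Eb4 G4 F4 Eb4 Db4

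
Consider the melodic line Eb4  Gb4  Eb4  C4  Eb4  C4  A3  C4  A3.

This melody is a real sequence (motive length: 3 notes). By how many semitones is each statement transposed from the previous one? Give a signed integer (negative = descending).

Taking 3-note groups, the heads are Eb4, C4, A3: the pattern moves down a 3rd.
Counting half-steps from Eb4 to C4: -3.

-3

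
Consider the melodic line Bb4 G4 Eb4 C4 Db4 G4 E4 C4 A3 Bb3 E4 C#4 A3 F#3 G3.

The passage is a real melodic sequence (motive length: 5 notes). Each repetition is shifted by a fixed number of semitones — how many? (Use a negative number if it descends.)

Taking 5-note groups, the heads are Bb4, G4, E4: the pattern moves down a 3rd.
Counting half-steps from Bb4 to G4: -3.

-3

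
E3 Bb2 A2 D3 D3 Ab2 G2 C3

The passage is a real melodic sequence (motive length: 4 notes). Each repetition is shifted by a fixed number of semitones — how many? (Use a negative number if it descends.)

Unit = 4 notes; the statements start on E3, D3, moving down a 2nd each time.
E3→D3 is 50 − 52 = -2 semitones.

-2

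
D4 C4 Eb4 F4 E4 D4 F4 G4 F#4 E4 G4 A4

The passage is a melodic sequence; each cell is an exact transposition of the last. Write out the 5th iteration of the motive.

With a 4-note motive the entries are D4, E4, F#4, each up a 2nd from the previous.
Carrying on: G#4 → A#4.
From A#4 the exact shape gives A#4 G#4 B4 C#5.

A#4 G#4 B4 C#5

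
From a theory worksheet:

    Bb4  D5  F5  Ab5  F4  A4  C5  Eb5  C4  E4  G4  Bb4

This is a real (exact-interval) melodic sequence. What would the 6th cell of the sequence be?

Unit = 4 notes; the statements start on Bb4, F4, C4, moving down a 4th each time.
Carrying on: G3 → D3 → A2.
From A2 the exact shape gives A2 C#3 E3 G3.

A2 C#3 E3 G3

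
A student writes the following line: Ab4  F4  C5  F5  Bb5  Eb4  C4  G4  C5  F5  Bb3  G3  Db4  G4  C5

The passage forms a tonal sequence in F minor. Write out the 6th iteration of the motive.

Taking 5-note groups, the heads are Ab4, Eb4, Bb3: the pattern moves down a 4th.
Carrying on: F3 → C3 → G2.
So cell 6 is G2 Eb2 Bb2 Eb3 Ab3.

G2 Eb2 Bb2 Eb3 Ab3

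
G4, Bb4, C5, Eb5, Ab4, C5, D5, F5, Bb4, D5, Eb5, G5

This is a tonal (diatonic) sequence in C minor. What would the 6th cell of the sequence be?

Eb5 G5 Ab5 C6

Taking 4-note groups, the heads are G4, Ab4, Bb4: the pattern moves up a 2nd.
Continuing the starts: C5 → D5 → Eb5.
From Eb5 the diatonic shape gives Eb5 G5 Ab5 C6.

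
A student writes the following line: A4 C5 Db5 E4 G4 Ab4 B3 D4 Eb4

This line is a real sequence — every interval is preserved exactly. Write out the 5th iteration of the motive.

Unit = 3 notes; the statements start on A4, E4, B3, moving down a 4th each time.
Extending down a 4th: F#3 → C#3.
Statement 5 starts on C#3 and keeps the same exact contour: C#3 E3 F3.

C#3 E3 F3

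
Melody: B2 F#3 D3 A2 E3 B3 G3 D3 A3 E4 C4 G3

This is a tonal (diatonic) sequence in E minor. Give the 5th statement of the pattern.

The 4-note cells begin on B2, E3, A3 — each up a 4th from the last.
Extending up a 4th: D4 → G4.
From G4 the diatonic shape gives G4 D5 B4 F#4.

G4 D5 B4 F#4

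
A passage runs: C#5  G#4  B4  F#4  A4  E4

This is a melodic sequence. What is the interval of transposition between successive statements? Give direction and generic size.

down a 2nd

With a 2-note motive the entries are C#5, B4, A4, each down a 2nd from the previous.
C#5 to B4 is down a 2nd.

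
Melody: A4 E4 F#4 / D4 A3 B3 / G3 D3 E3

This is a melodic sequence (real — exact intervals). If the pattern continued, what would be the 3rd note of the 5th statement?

The unit is 3 notes. Position-3 pitches of the 3 shown cells: F#4, B3, E3.
Carrying that down a 5th forward: A2 → D2.

D2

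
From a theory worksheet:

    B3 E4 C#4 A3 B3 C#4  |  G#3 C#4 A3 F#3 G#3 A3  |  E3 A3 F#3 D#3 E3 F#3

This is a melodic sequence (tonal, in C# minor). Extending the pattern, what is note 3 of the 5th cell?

With 6-note cells, note 3 of each statement runs C#4, A3, F#3.
Carrying that down a 3rd forward: D#3 → B2.

B2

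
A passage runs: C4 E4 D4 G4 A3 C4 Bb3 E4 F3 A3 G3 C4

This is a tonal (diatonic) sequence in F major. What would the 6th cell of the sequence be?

G2 Bb2 A2 D3

With a 4-note motive the entries are C4, A3, F3, each down a 3rd from the previous.
Extending down a 3rd: D3 → Bb2 → G2.
From G2 the diatonic shape gives G2 Bb2 A2 D3.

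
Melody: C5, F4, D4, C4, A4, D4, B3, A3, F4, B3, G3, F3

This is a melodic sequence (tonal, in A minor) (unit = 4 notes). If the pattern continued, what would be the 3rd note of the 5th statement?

C3

Grouping in 4s, the 3rd note of each cell is D4, B3, G3.
Extending down a 3rd: E3 → C3.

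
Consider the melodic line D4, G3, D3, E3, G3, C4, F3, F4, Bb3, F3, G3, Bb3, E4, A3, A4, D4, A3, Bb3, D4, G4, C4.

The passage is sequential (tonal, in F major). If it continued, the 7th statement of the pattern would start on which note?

Bb5

With a 7-note motive the entries are D4, F4, A4, each up a 3rd from the previous.
Extending the heads up a 3rd: C5 → E5 → G5 → Bb5.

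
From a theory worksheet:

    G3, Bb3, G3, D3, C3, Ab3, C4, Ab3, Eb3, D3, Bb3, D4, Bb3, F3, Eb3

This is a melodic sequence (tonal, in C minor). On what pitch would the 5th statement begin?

D4

The 5-note cells begin on G3, Ab3, Bb3 — each up a 2nd from the last.
Extending the heads up a 2nd: C4 → D4.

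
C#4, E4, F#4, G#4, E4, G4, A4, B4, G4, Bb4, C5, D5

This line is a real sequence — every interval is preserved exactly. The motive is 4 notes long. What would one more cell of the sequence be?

Bb4 Db5 Eb5 F5

Taking 4-note groups, the heads are C#4, E4, G4: the pattern moves up a 3rd.
Statement 4 starts on Bb4 and keeps the same exact contour: Bb4 Db5 Eb5 F5.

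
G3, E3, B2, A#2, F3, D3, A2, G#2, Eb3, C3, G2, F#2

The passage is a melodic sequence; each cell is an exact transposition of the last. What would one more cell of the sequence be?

The 4-note cells begin on G3, F3, Eb3 — each down a 2nd from the last.
From Db3 the exact shape gives Db3 Bb2 F2 E2.

Db3 Bb2 F2 E2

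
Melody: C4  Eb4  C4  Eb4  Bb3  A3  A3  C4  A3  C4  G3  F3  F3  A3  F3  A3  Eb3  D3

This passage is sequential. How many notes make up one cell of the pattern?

6

There are 18 notes; a 6-note unit gives 3 cells:
C4 Eb4 C4 Eb4 Bb3 A3 | A3 C4 A3 C4 G3 F3 | F3 A3 F3 A3 Eb3 D3
That's a consistent down a 3rd shift per cell, and no other grouping gives one.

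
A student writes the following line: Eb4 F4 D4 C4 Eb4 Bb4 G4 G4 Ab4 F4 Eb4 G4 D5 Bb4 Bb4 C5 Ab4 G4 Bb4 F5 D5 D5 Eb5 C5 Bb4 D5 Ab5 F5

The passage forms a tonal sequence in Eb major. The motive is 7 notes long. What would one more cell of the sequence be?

With a 7-note motive the entries are Eb4, G4, Bb4, D5, each up a 3rd from the previous.
From F5 the diatonic shape gives F5 G5 Eb5 D5 F5 C6 Ab5.

F5 G5 Eb5 D5 F5 C6 Ab5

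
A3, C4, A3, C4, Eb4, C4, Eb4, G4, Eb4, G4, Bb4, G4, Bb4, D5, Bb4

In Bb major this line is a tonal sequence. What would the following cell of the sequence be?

D5 F5 D5

With a 3-note motive the entries are A3, C4, Eb4, G4, Bb4, each up a 3rd from the previous.
From D5 the diatonic shape gives D5 F5 D5.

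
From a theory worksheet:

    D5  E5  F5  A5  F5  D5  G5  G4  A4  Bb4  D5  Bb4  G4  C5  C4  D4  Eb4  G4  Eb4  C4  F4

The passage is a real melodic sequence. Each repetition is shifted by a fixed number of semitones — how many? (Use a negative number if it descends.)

-7

With a 7-note motive the entries are D5, G4, C4, each down a 5th from the previous.
D5→G4 is 67 − 74 = -7 semitones.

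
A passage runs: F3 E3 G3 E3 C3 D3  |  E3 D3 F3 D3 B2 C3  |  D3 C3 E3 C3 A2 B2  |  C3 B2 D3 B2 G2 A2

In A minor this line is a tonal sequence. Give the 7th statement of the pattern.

G2 F2 A2 F2 D2 E2

With a 6-note motive the entries are F3, E3, D3, C3, each down a 2nd from the previous.
Continuing the starts: B2 → A2 → G2.
So cell 7 is G2 F2 A2 F2 D2 E2.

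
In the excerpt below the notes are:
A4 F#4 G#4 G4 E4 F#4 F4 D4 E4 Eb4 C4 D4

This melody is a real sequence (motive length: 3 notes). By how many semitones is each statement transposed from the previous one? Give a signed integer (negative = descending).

Taking 3-note groups, the heads are A4, G4, F4, Eb4: the pattern moves down a 2nd.
A4 to G4 spans -2 semitones.

-2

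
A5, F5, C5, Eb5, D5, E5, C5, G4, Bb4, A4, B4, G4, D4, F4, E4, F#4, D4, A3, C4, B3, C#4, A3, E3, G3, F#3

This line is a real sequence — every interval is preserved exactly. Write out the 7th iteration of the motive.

Taking 5-note groups, the heads are A5, E5, B4, F#4, C#4: the pattern moves down a 4th.
Extending down a 4th: G#3 → D#3.
So cell 7 is D#3 B2 F#2 A2 G#2.

D#3 B2 F#2 A2 G#2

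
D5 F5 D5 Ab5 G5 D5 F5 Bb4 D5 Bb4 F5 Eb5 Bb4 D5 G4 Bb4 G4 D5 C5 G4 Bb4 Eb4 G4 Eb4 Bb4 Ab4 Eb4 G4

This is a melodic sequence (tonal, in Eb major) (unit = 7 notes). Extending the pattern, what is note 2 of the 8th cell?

The unit is 7 notes. Position-2 pitches of the 4 shown cells: F5, D5, Bb4, G4.
Carrying that down a 3rd forward: Eb4 → C4 → Ab3 → F3.

F3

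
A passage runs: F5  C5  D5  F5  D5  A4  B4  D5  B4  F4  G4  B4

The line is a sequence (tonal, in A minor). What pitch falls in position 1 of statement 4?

G4

Grouping in 4s, the 1st note of each cell is F5, D5, B4.
One more down a 3rd gives G4.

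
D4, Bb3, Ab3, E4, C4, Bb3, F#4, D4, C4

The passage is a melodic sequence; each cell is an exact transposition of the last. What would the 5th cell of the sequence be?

With a 3-note motive the entries are D4, E4, F#4, each up a 2nd from the previous.
Extending up a 2nd: G#4 → A#4.
From A#4 the exact shape gives A#4 F#4 E4.

A#4 F#4 E4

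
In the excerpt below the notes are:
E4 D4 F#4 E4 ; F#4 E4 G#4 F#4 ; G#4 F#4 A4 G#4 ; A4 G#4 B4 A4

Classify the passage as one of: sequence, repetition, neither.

Each 4-note cell is the previous one transposed up a 2nd.

sequence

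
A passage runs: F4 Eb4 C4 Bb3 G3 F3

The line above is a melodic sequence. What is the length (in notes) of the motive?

There are 6 notes; a 2-note unit gives 3 cells:
F4 Eb4 | C4 Bb3 | G3 F3
Each cell is the previous one down a 4th — so the unit is 2 notes.

2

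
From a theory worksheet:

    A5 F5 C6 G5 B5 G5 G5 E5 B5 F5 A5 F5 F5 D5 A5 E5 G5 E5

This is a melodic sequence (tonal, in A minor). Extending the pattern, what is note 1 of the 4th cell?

E5

With 6-note cells, note 1 of each statement runs A5, G5, F5.
From F5, down a 2nd gives E5.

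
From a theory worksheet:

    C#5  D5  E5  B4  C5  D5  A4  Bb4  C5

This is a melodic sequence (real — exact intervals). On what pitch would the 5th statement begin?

F4

Taking 3-note groups, the heads are C#5, B4, A4: the pattern moves down a 2nd.
Continuing: G4 → F4. Statement 5 starts on F4.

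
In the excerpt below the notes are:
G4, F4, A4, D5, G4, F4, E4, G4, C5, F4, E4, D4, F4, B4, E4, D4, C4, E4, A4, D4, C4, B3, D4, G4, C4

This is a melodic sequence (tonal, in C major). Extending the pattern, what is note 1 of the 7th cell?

A3

Grouping in 5s, the 1st note of each cell is G4, F4, E4, D4, C4.
Extending down a 2nd: B3 → A3.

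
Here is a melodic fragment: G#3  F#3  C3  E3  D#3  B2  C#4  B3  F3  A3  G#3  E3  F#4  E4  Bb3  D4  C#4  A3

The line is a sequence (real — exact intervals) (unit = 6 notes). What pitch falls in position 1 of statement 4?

B4

The unit is 6 notes. Position-1 pitches of the 3 shown cells: G#3, C#4, F#4.
Each moves up a 4th; the next is B4.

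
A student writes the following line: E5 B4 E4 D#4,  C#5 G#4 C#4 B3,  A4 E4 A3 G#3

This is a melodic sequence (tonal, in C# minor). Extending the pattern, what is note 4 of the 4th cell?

The unit is 4 notes. Position-4 pitches of the 3 shown cells: D#4, B3, G#3.
One more down a 3rd gives E3.

E3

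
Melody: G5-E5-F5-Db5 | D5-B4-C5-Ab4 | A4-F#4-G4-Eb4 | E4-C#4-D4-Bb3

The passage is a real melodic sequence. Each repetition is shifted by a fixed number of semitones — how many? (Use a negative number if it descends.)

With a 4-note motive the entries are G5, D5, A4, E4, each down a 4th from the previous.
G5 to D5 spans -5 semitones.

-5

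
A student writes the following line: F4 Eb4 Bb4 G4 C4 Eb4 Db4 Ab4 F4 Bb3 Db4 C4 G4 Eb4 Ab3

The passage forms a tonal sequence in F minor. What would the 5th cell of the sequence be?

With a 5-note motive the entries are F4, Eb4, Db4, each down a 2nd from the previous.
Extending down a 2nd: C4 → Bb3.
From Bb3 the diatonic shape gives Bb3 Ab3 Eb4 C4 F3.

Bb3 Ab3 Eb4 C4 F3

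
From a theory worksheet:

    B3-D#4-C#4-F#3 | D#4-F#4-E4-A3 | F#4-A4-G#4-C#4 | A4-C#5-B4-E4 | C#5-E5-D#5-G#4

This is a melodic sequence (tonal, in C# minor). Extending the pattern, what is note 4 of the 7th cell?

With 4-note cells, note 4 of each statement runs F#3, A3, C#4, E4, G#4.
Carrying that up a 3rd forward: B4 → D#5.

D#5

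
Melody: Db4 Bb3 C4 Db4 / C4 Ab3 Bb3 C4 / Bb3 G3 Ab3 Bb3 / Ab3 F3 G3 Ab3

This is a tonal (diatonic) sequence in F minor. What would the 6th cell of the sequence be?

F3 Db3 Eb3 F3

Unit = 4 notes; the statements start on Db4, C4, Bb3, Ab3, moving down a 2nd each time.
Extending down a 2nd: G3 → F3.
Statement 6 starts on F3 and keeps the same diatonic contour: F3 Db3 Eb3 F3.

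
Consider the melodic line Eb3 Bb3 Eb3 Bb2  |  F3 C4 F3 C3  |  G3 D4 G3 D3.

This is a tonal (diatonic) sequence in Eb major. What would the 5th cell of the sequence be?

With a 4-note motive the entries are Eb3, F3, G3, each up a 2nd from the previous.
Carrying on: Ab3 → Bb3.
So cell 5 is Bb3 F4 Bb3 F3.

Bb3 F4 Bb3 F3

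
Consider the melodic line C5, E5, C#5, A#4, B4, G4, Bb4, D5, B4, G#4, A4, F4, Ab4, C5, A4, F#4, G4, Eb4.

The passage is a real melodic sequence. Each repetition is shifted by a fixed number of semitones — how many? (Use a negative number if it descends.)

With a 6-note motive the entries are C5, Bb4, Ab4, each down a 2nd from the previous.
C5→Bb4 is 70 − 72 = -2 semitones.

-2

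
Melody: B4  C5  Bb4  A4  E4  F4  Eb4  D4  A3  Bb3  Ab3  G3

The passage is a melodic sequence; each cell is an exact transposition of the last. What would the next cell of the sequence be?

D3 Eb3 Db3 C3

With a 4-note motive the entries are B4, E4, A3, each down a 5th from the previous.
From D3 the exact shape gives D3 Eb3 Db3 C3.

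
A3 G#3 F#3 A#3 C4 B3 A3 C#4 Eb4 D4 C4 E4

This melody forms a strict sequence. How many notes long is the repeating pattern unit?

4

There are 12 notes; a 4-note unit gives 3 cells:
A3 G#3 F#3 A#3 | C4 B3 A3 C#4 | Eb4 D4 C4 E4
Each cell is the previous one up a 3rd — so the unit is 4 notes.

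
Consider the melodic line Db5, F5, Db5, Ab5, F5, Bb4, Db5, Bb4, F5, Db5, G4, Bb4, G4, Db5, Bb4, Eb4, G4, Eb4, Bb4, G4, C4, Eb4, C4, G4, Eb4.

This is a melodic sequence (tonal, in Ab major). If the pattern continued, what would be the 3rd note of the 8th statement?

Grouping in 5s, the 3rd note of each cell is Db5, Bb4, G4, Eb4, C4.
Each moves down a 3rd. Continuing: Ab3 → F3 → Db3.

Db3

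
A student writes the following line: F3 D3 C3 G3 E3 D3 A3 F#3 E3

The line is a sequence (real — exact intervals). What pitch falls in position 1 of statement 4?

B3

With 3-note cells, note 1 of each statement runs F3, G3, A3.
From A3, up a 2nd gives B3.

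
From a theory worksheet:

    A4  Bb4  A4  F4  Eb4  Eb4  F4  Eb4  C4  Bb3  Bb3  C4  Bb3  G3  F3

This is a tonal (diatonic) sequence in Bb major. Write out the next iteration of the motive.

F3 G3 F3 D3 C3

Unit = 5 notes; the statements start on A4, Eb4, Bb3, moving down a 4th each time.
Statement 4 starts on F3 and keeps the same diatonic contour: F3 G3 F3 D3 C3.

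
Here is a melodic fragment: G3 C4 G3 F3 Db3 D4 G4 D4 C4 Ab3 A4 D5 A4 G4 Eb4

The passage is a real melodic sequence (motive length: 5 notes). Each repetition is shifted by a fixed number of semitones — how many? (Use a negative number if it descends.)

7

The 5-note cells begin on G3, D4, A4 — each up a 5th from the last.
G3 to D4 spans +7 semitones.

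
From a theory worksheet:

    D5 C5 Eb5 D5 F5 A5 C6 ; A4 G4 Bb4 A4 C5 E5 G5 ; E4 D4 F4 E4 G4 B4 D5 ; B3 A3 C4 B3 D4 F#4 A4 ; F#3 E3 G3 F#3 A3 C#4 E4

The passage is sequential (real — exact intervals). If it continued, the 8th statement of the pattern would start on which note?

D#2

Unit = 7 notes; the statements start on D5, A4, E4, B3, F#3, moving down a 4th each time.
Extending the heads down a 4th: C#3 → G#2 → D#2.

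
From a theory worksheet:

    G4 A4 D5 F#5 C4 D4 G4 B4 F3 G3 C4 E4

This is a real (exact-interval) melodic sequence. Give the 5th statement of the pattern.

Unit = 4 notes; the statements start on G4, C4, F3, moving down a 5th each time.
Carrying on: Bb2 → Eb2.
Statement 5 starts on Eb2 and keeps the same exact contour: Eb2 F2 Bb2 D3.

Eb2 F2 Bb2 D3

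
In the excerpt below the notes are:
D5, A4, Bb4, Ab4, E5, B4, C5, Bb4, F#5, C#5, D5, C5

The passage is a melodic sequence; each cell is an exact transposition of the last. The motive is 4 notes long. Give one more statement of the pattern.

The 4-note cells begin on D5, E5, F#5 — each up a 2nd from the last.
From G#5 the exact shape gives G#5 D#5 E5 D5.

G#5 D#5 E5 D5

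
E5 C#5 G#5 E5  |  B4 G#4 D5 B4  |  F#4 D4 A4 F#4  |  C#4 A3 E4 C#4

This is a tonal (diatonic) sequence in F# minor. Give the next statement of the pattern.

Unit = 4 notes; the statements start on E5, B4, F#4, C#4, moving down a 4th each time.
From G#3 the diatonic shape gives G#3 E3 B3 G#3.

G#3 E3 B3 G#3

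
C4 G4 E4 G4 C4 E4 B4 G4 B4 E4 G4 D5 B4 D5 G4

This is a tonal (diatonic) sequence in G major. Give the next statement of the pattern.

B4 F#5 D5 F#5 B4

Unit = 5 notes; the statements start on C4, E4, G4, moving up a 3rd each time.
So cell 4 is B4 F#5 D5 F#5 B4.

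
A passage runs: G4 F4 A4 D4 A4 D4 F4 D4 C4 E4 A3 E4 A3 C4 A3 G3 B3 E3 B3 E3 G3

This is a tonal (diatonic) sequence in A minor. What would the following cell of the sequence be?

E3 D3 F3 B2 F3 B2 D3

Taking 7-note groups, the heads are G4, D4, A3: the pattern moves down a 4th.
So cell 4 is E3 D3 F3 B2 F3 B2 D3.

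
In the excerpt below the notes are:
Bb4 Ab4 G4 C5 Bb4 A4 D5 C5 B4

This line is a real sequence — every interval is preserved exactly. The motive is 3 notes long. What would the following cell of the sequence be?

E5 D5 C#5

With a 3-note motive the entries are Bb4, C5, D5, each up a 2nd from the previous.
From E5 the exact shape gives E5 D5 C#5.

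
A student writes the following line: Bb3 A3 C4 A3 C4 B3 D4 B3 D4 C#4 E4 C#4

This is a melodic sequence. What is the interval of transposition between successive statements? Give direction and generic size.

With a 4-note motive the entries are Bb3, C4, D4, each up a 2nd from the previous.
Bb3 to C4 is up a 2nd.

up a 2nd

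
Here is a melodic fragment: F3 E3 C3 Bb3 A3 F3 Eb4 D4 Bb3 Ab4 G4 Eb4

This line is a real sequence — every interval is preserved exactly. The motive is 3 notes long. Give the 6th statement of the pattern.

The 3-note cells begin on F3, Bb3, Eb4, Ab4 — each up a 4th from the last.
Extending up a 4th: Db5 → Gb5.
So cell 6 is Gb5 F5 Db5.

Gb5 F5 Db5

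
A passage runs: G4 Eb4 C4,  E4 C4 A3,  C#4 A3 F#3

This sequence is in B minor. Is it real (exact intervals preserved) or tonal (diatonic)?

Each cell has the same semitone pattern (-4, -3) — intervals are preserved exactly.
And Eb4 lies outside B minor, so the sequence is real rather than tonal.

real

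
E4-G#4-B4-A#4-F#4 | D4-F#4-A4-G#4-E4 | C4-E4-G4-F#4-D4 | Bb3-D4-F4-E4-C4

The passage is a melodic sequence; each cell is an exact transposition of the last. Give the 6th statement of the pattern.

Taking 5-note groups, the heads are E4, D4, C4, Bb3: the pattern moves down a 2nd.
Extending down a 2nd: Ab3 → Gb3.
Statement 6 starts on Gb3 and keeps the same exact contour: Gb3 Bb3 Db4 C4 Ab3.

Gb3 Bb3 Db4 C4 Ab3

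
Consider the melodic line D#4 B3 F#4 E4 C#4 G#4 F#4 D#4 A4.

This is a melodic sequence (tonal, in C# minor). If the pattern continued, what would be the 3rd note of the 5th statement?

The unit is 3 notes. Position-3 pitches of the 3 shown cells: F#4, G#4, A4.
Each moves up a 2nd. Continuing: B4 → C#5.

C#5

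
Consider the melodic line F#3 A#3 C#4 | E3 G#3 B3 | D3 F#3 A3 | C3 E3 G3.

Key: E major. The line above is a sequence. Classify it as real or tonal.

Each cell has the same semitone pattern (4, 3) — intervals are preserved exactly.
And A#3 lies outside E major, so the sequence is real rather than tonal.

real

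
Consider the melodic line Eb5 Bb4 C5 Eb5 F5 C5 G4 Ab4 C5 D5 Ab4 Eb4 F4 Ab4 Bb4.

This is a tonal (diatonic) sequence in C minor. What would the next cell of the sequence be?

Taking 5-note groups, the heads are Eb5, C5, Ab4: the pattern moves down a 3rd.
So cell 4 is F4 C4 D4 F4 G4.

F4 C4 D4 F4 G4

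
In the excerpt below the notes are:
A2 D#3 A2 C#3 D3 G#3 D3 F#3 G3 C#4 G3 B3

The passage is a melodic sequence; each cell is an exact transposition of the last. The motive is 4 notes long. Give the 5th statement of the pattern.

Taking 4-note groups, the heads are A2, D3, G3: the pattern moves up a 4th.
Continuing the starts: C4 → F4.
So cell 5 is F4 B4 F4 A4.

F4 B4 F4 A4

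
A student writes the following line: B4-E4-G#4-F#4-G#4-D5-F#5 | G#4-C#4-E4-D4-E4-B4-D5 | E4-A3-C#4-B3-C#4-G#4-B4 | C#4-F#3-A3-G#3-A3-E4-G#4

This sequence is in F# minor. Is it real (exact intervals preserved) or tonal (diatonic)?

tonal

Every note is diatonic to F# minor.
Cell 1 has +4 semitones from note 2 to 3, but cell 2 has +3 — the interval quality changes while the contour stays the same, which is the hallmark of a tonal sequence.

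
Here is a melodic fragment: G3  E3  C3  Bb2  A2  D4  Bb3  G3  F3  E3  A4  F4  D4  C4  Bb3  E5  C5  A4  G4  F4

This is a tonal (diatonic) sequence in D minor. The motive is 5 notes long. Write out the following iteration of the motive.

Taking 5-note groups, the heads are G3, D4, A4, E5: the pattern moves up a 5th.
So cell 5 is Bb5 G5 E5 D5 C5.

Bb5 G5 E5 D5 C5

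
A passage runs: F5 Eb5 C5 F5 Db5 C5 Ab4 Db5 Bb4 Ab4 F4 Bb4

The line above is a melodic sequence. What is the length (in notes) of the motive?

12 notes total. Splitting into 3 groups of 4:
F5 Eb5 C5 F5 | Db5 C5 Ab4 Db5 | Bb4 Ab4 F4 Bb4
That's a consistent down a 3rd shift per cell, and no other grouping gives one.

4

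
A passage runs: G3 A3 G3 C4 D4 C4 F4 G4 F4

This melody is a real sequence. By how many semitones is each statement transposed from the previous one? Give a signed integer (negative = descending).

The 3-note cells begin on G3, C4, F4 — each up a 4th from the last.
G3 to C4 spans +5 semitones.

5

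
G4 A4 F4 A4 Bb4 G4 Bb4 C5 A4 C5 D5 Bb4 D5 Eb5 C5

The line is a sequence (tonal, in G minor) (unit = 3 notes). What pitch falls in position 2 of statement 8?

A5

The unit is 3 notes. Position-2 pitches of the 5 shown cells: A4, Bb4, C5, D5, Eb5.
Extending up a 2nd: F5 → G5 → A5.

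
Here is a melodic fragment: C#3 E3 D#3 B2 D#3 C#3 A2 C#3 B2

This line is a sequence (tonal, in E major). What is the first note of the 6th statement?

E2

With a 3-note motive the entries are C#3, B2, A2, each down a 2nd from the previous.
Extending the heads down a 2nd: G#2 → F#2 → E2.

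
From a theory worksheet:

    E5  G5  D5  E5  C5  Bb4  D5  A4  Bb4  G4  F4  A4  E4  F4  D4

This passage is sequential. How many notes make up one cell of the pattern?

5

There are 15 notes; a 5-note unit gives 3 cells:
E5 G5 D5 E5 C5 | Bb4 D5 A4 Bb4 G4 | F4 A4 E4 F4 D4
Each cell is the previous one down a 4th — so the unit is 5 notes.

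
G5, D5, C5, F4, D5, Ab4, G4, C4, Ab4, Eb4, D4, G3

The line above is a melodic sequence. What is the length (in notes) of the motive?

12 notes total. Splitting into 3 groups of 4:
G5 D5 C5 F4 | D5 Ab4 G4 C4 | Ab4 Eb4 D4 G3
Each cell is the previous one down a 4th — so the unit is 4 notes.

4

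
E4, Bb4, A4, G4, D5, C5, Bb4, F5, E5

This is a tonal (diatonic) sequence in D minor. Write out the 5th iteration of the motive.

With a 3-note motive the entries are E4, G4, Bb4, each up a 3rd from the previous.
Continuing the starts: D5 → F5.
So cell 5 is F5 C6 Bb5.

F5 C6 Bb5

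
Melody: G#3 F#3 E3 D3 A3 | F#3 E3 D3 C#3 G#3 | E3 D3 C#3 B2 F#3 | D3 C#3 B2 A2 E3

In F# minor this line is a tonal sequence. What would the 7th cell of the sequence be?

A2 G#2 F#2 E2 B2

Unit = 5 notes; the statements start on G#3, F#3, E3, D3, moving down a 2nd each time.
Extending down a 2nd: C#3 → B2 → A2.
So cell 7 is A2 G#2 F#2 E2 B2.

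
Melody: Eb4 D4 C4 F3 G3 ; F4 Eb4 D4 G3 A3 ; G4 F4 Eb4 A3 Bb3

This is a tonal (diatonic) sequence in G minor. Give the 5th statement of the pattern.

Bb4 A4 G4 C4 D4

The 5-note cells begin on Eb4, F4, G4 — each up a 2nd from the last.
Continuing the starts: A4 → Bb4.
Statement 5 starts on Bb4 and keeps the same diatonic contour: Bb4 A4 G4 C4 D4.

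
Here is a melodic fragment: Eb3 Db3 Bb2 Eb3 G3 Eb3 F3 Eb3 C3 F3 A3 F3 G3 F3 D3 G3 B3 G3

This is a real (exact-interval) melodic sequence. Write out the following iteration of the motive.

A3 G3 E3 A3 C#4 A3

Taking 6-note groups, the heads are Eb3, F3, G3: the pattern moves up a 2nd.
From A3 the exact shape gives A3 G3 E3 A3 C#4 A3.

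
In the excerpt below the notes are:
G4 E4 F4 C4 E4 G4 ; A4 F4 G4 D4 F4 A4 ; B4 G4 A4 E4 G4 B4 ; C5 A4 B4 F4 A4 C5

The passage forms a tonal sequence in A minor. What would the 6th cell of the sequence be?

Taking 6-note groups, the heads are G4, A4, B4, C5: the pattern moves up a 2nd.
Continuing the starts: D5 → E5.
From E5 the diatonic shape gives E5 C5 D5 A4 C5 E5.

E5 C5 D5 A4 C5 E5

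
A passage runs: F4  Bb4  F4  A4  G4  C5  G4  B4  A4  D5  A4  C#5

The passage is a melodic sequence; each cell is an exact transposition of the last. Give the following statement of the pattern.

B4 E5 B4 D#5

Unit = 4 notes; the statements start on F4, G4, A4, moving up a 2nd each time.
From B4 the exact shape gives B4 E5 B4 D#5.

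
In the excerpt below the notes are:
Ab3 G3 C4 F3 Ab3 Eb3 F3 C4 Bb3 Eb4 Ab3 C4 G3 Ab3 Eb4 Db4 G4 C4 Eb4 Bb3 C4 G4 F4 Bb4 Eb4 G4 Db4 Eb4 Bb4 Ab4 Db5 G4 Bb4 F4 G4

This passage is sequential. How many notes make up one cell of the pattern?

There are 35 notes; a 7-note unit gives 5 cells:
Ab3 G3 C4 F3 Ab3 Eb3 F3 | C4 Bb3 Eb4 Ab3 C4 G3 Ab3 | Eb4 Db4 G4 C4 Eb4 Bb3 C4 | G4 F4 Bb4 Eb4 G4 Db4 Eb4 | Bb4 Ab4 Db5 G4 Bb4 F4 G4
That's a consistent up a 3rd shift per cell, and no other grouping gives one.

7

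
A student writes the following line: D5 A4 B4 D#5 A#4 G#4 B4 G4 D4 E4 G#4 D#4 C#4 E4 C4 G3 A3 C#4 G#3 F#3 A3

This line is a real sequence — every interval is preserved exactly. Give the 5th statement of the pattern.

The 7-note cells begin on D5, G4, C4 — each down a 5th from the last.
Extending down a 5th: F3 → Bb2.
Statement 5 starts on Bb2 and keeps the same exact contour: Bb2 F2 G2 B2 F#2 E2 G2.

Bb2 F2 G2 B2 F#2 E2 G2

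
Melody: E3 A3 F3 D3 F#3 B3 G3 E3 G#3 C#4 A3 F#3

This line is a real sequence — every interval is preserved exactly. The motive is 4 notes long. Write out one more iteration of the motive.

A#3 D#4 B3 G#3

The 4-note cells begin on E3, F#3, G#3 — each up a 2nd from the last.
So cell 4 is A#3 D#4 B3 G#3.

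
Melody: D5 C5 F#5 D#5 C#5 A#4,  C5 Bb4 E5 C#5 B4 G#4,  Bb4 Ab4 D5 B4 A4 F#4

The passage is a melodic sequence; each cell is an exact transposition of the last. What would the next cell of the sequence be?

With a 6-note motive the entries are D5, C5, Bb4, each down a 2nd from the previous.
So cell 4 is Ab4 Gb4 C5 A4 G4 E4.

Ab4 Gb4 C5 A4 G4 E4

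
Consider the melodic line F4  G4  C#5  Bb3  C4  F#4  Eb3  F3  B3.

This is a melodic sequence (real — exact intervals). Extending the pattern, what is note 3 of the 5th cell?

Grouping in 3s, the 3rd note of each cell is C#5, F#4, B3.
Carrying that down a 5th forward: E3 → A2.

A2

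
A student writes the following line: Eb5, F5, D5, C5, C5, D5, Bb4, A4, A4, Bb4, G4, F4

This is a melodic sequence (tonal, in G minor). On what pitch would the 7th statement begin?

G3

Taking 4-note groups, the heads are Eb5, C5, A4: the pattern moves down a 3rd.
Extending the heads down a 3rd: F4 → D4 → Bb3 → G3.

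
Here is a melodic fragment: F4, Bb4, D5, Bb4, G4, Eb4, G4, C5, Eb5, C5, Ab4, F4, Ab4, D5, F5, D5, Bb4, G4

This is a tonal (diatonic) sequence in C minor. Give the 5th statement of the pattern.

Unit = 6 notes; the statements start on F4, G4, Ab4, moving up a 2nd each time.
Continuing the starts: Bb4 → C5.
Statement 5 starts on C5 and keeps the same diatonic contour: C5 F5 Ab5 F5 D5 Bb4.

C5 F5 Ab5 F5 D5 Bb4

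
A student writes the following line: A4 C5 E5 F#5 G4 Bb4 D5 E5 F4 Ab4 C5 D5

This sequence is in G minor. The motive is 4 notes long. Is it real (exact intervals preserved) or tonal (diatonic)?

real

Each cell has the same semitone pattern (3, 4, 2) — intervals are preserved exactly.
And E5 lies outside G minor, so the sequence is real rather than tonal.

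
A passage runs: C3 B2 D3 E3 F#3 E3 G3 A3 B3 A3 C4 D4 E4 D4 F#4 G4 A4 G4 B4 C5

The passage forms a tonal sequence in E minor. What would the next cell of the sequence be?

Taking 4-note groups, the heads are C3, F#3, B3, E4, A4: the pattern moves up a 4th.
Statement 6 starts on D5 and keeps the same diatonic contour: D5 C5 E5 F#5.

D5 C5 E5 F#5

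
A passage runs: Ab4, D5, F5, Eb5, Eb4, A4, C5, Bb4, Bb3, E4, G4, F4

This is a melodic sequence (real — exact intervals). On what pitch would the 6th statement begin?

G2

Taking 4-note groups, the heads are Ab4, Eb4, Bb3: the pattern moves down a 4th.
Extending the heads down a 4th: F3 → C3 → G2.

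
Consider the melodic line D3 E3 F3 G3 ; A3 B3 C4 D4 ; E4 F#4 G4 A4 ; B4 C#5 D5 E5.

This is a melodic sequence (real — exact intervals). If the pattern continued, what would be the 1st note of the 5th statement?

F#5

With 4-note cells, note 1 of each statement runs D3, A3, E4, B4.
One more up a 5th gives F#5.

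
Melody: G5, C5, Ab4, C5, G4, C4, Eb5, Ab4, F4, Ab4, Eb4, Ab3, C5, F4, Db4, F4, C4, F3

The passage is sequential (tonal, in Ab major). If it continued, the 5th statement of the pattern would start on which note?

F4

With a 6-note motive the entries are G5, Eb5, C5, each down a 3rd from the previous.
Extending the heads down a 3rd: Ab4 → F4.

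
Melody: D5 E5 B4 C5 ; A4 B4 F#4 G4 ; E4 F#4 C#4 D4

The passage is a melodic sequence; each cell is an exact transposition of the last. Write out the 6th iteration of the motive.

C#3 D#3 A#2 B2

The 4-note cells begin on D5, A4, E4 — each down a 4th from the last.
Carrying on: B3 → F#3 → C#3.
From C#3 the exact shape gives C#3 D#3 A#2 B2.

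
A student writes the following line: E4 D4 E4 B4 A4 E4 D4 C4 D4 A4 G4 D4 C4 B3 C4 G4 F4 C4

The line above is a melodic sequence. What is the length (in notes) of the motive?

6

Try groups of 6 (3 cells in 18 notes):
E4 D4 E4 B4 A4 E4 | D4 C4 D4 A4 G4 D4 | C4 B3 C4 G4 F4 C4
Every group is a transposition down a 2nd of the one before; no shorter unit works.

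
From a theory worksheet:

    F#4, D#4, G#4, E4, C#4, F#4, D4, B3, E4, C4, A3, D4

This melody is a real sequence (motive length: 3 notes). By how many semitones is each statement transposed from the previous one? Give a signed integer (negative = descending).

Unit = 3 notes; the statements start on F#4, E4, D4, C4, moving down a 2nd each time.
F#4→E4 is 64 − 66 = -2 semitones.

-2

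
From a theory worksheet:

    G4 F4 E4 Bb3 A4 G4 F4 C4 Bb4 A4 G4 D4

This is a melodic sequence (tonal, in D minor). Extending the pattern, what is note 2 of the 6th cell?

D5

Grouping in 4s, the 2nd note of each cell is F4, G4, A4.
Extending up a 2nd: Bb4 → C5 → D5.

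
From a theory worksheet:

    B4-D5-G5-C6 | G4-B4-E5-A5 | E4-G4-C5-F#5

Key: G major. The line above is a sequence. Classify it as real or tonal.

tonal

Every note is diatonic to G major.
Cell 1 has +3 semitones from note 1 to 2, but cell 2 has +4 — the interval quality changes while the contour stays the same, which is the hallmark of a tonal sequence.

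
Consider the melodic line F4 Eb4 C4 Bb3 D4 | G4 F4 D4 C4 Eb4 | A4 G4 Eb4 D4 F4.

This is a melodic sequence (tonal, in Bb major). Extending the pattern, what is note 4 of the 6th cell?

Grouping in 5s, the 4th note of each cell is Bb3, C4, D4.
Extending up a 2nd: Eb4 → F4 → G4.

G4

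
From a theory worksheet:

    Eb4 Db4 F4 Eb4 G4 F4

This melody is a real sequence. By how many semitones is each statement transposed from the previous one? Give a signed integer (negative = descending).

2

Unit = 2 notes; the statements start on Eb4, F4, G4, moving up a 2nd each time.
Counting half-steps from Eb4 to F4: 2.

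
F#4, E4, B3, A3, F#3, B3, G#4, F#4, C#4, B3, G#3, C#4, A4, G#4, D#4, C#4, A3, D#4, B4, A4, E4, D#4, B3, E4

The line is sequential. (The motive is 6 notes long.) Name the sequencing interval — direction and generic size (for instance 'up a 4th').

up a 2nd

Unit = 6 notes; the statements start on F#4, G#4, A4, B4, moving up a 2nd each time.
From F#4 to G#4: up a 2nd.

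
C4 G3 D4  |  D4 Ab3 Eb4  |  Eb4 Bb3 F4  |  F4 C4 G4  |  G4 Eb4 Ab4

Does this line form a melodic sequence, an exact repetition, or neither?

Note 2 of cell 5 is Eb4; if this were a sequence it would be D4. No unit length gives a consistent transposition pattern.

neither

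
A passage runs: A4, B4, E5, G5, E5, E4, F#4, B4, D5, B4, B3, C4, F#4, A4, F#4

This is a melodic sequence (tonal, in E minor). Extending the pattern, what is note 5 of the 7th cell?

With 5-note cells, note 5 of each statement runs E5, B4, F#4.
Carrying that down a 4th forward: C4 → G3 → D3 → A2.

A2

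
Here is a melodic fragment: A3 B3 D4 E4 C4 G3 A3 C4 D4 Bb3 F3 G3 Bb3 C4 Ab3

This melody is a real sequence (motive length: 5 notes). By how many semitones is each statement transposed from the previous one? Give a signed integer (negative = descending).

-2

The 5-note cells begin on A3, G3, F3 — each down a 2nd from the last.
Counting half-steps from A3 to G3: -2.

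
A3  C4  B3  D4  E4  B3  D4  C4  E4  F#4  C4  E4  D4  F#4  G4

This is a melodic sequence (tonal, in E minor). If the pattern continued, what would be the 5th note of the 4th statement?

Grouping in 5s, the 5th note of each cell is E4, F#4, G4.
From G4, up a 2nd gives A4.

A4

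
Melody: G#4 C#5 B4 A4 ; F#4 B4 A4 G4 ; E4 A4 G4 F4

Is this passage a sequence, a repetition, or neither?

Each 4-note cell is the previous one transposed down a 2nd.

sequence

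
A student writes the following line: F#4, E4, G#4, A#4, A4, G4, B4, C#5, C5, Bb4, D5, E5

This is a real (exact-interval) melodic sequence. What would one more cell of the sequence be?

Eb5 Db5 F5 G5

The 4-note cells begin on F#4, A4, C5 — each up a 3rd from the last.
From Eb5 the exact shape gives Eb5 Db5 F5 G5.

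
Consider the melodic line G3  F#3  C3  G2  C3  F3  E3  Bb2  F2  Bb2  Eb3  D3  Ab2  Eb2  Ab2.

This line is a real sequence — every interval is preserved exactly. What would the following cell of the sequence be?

Db3 C3 Gb2 Db2 Gb2

Unit = 5 notes; the statements start on G3, F3, Eb3, moving down a 2nd each time.
Statement 4 starts on Db3 and keeps the same exact contour: Db3 C3 Gb2 Db2 Gb2.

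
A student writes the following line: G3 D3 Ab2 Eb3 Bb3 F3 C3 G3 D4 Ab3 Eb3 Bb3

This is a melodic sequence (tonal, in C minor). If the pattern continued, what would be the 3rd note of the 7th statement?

Grouping in 4s, the 3rd note of each cell is Ab2, C3, Eb3.
Each moves up a 3rd. Continuing: G3 → Bb3 → D4 → F4.

F4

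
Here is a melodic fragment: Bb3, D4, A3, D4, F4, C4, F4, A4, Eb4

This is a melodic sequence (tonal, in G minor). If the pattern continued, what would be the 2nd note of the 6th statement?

G5

The unit is 3 notes. Position-2 pitches of the 3 shown cells: D4, F4, A4.
Each moves up a 3rd. Continuing: C5 → Eb5 → G5.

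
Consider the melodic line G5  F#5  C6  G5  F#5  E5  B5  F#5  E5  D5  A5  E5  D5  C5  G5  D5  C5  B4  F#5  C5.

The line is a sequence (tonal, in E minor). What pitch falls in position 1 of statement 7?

A4

The unit is 4 notes. Position-1 pitches of the 5 shown cells: G5, F#5, E5, D5, C5.
Each moves down a 2nd. Continuing: B4 → A4.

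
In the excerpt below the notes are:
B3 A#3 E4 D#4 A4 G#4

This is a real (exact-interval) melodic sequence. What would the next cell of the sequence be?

With a 2-note motive the entries are B3, E4, A4, each up a 4th from the previous.
Statement 4 starts on D5 and keeps the same exact contour: D5 C#5.

D5 C#5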